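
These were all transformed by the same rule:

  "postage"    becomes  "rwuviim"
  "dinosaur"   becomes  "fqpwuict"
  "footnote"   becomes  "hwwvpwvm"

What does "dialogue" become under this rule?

Vowels shift forward by 8 and consonants shift forward by 2.
On dialogue: d(cons)+2=f, i(vowel)+8=q, a(vowel)+8=i, l(cons)+2=n, o(vowel)+8=w, g(cons)+2=i, u(vowel)+8=c, e(vowel)+8=m.

fqinwicm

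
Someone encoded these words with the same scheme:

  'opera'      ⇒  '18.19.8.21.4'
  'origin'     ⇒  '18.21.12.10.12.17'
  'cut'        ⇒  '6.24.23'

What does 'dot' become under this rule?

7.18.23

o is letter #15 and maps to 18: an offset of 3. Each letter is replaced by its alphabet position (a=1..z=26) + 3.
For dot: d=4→7, o=15→18, t=20→23.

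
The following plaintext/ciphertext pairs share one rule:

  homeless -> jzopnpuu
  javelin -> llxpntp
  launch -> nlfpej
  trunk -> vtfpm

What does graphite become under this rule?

The shift depends on letter class: consonant h→j is +2, but vowel o→z is +11. Vowels shift forward by 11 and consonants shift forward by 2.
For graphite: g(cons)+2=i, r(cons)+2=t, a(vowel)+11=l, p(cons)+2=r, h(cons)+2=j, i(vowel)+11=t, t(cons)+2=v, e(vowel)+11=p.

itlrjtvp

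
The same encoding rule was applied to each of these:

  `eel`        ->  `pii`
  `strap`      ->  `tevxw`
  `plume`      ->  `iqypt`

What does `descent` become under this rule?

The output letters match the input read backwards, each shifted +4: eel reversed is lee. The word is reversed, then every letter is shifted forward by 4.
For descent: reverse → tnecsed; then shift: t+4=x, n+4=r, e+4=i, c+4=g, s+4=w, e+4=i, d+4=h.

xrigwih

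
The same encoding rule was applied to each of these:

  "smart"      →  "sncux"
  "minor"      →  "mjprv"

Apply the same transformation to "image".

incji

In smart: s→s is +0, m→n is +1, a→c is +2, r→u is +3 — the shift increases by 1 each position. Each letter shifts forward by its position index (0, 1, 2, …) — the shift grows by one for each successive letter.
Applying it to image: i+0=i, m+1=n, a+2=c, g+3=j, e+4=i.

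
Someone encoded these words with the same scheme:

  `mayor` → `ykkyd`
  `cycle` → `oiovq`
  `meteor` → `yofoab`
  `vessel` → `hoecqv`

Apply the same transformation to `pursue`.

bedcgo

A repeating key of period 2 is used — shifts +12, +10 over and over.
For pursue: p+12=b, u+10=e, r+12=d, s+10=c, u+12=g, e+10=o.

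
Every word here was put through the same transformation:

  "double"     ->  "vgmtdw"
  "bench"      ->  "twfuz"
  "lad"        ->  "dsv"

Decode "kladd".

still

Compare letters: d→v is +18, o→g is +18, u→m is +18 — a constant shift. This is a Caesar cipher with shift 18.
Undoing it on kladd: k−18=s, l−18=t, a−18=i, d−18=l, d−18=l.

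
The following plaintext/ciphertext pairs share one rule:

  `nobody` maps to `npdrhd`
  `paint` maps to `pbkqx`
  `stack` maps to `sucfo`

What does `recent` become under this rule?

In nobody: n→n is +0, o→p is +1, b→d is +2, o→r is +3 — the shift increases by 1 each position. The shift increases by 1 at each position, starting from +0: 0, 1, 2, ….
On recent: r+0=r, e+1=f, c+2=e, e+3=h, n+4=r, t+5=y.

rfehry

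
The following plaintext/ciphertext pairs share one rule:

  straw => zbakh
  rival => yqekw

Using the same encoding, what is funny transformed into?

In straw: s→z is +7, t→b is +8, r→a is +9, a→k is +10 — the shift increases by 1 each position. Each letter shifts forward by (position + 7), i.e. 7, 8, 9, … — the shift grows by one for each successive letter.
For funny: f+7=m, u+8=c, n+9=w, n+10=x, y+11=j.

mcwxj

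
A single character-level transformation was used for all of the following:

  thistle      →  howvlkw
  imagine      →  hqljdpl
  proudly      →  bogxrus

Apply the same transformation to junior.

The output letters match the input read backwards, each shifted +3: thistle reversed is eltsiht. Read the word backwards and shift each letter +3.
On junior: reverse → roinuj; then shift: r+3=u, o+3=r, i+3=l, n+3=q, u+3=x, j+3=m.

urlqxm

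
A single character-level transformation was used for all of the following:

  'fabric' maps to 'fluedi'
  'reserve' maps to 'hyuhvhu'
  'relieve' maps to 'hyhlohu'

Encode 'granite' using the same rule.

hwlqduj

Two steps: reverse the string, then apply a Caesar shift of +3.
For granite: reverse → etinarg; then shift: e+3=h, t+3=w, i+3=l, n+3=q, a+3=d, r+3=u, g+3=j.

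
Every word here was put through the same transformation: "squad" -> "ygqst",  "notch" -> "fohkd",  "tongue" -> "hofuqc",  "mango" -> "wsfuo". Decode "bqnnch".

bullet

s(18)→y(24) and q(16)→g(6) fit y≡9x+18 (mod 26); the inverse of 9 mod 26 is 3. Each letter's alphabet position (a=0..z=25) is mapped through 9·x+18 mod 26 — an affine cipher.
Reversing it on bqnnch: b(1)→3·(1−18)≡1=b; q(16)→3·(16−18)≡20=u; n(13)→3·(13−18)≡11=l; n(13)→3·(13−18)≡11=l; c(2)→3·(2−18)≡4=e; h(7)→3·(7−18)≡19=t (all mod 26).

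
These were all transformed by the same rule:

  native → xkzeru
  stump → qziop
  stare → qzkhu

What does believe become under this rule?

n(13)→x(23) and a(0)→k(10) fit y≡9x+10 (mod 26); the inverse of 9 mod 26 is 3. Treating letters as 0–25, the rule is x ↦ 9x + 10 (mod 26).
Applying it to believe: b(1)→9·1+10≡19=t; e(4)→9·4+10≡20=u; l(11)→9·11+10≡5=f; i(8)→9·8+10≡4=e; e(4)→9·4+10≡20=u; v(21)→9·21+10≡17=r; e(4)→9·4+10≡20=u (all mod 26).

tufeuru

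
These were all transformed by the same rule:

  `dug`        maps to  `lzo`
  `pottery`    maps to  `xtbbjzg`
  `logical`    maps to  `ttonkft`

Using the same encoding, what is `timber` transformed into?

The shift depends on letter class: consonant d→l is +8, but vowel u→z is +5. Two shifts are in play — +5 for a/e/i/o/u, +8 for every other letter.
For timber: t(cons)+8=b, i(vowel)+5=n, m(cons)+8=u, b(cons)+8=j, e(vowel)+5=j, r(cons)+8=z.

bnujjz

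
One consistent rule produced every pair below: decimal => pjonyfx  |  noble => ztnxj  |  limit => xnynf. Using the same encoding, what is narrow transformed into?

The shift depends on letter class: consonant d→p is +12, but vowel e→j is +5. Two shifts are in play — +5 for a/e/i/o/u, +12 for every other letter.
Applying it to narrow: n(cons)+12=z, a(vowel)+5=f, r(cons)+12=d, r(cons)+12=d, o(vowel)+5=t, w(cons)+12=i.

zfddti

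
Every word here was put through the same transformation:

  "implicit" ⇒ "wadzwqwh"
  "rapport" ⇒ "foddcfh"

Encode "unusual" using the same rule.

ibigioz

Every letter moves 14 places later in the alphabet, wrapping around z→a.
Applying it to unusual: u+14=i, n+14=b, u+14=i, s+14=g, u+14=i, a+14=o, l+14=z.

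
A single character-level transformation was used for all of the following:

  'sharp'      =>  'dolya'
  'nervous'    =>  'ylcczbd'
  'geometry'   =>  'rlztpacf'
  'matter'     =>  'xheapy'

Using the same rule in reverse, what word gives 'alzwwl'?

The shifts repeat in a cycle of length 2: positions 0,1,… shift by +11, +7, then the pattern repeats.
Decoding alzwwl: a−11=p, l−7=e, z−11=o, w−7=p, w−11=l, l−7=e.

people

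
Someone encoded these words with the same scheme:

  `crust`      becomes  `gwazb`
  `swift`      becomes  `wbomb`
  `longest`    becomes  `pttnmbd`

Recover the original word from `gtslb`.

comet

In crust: c→g is +4, r→w is +5, u→a is +6, s→z is +7 — the shift increases by 1 each position. The shift increases by 1 at each position, starting from +4: 4, 5, 6, ….
Decoding gtslb: g−4=c, t−5=o, s−6=m, l−7=e, b−8=t.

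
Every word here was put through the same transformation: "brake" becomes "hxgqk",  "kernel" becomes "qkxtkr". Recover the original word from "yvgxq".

Compare letters: b→h is +6, r→x is +6, a→g is +6 — a constant shift. Every letter moves 6 places later in the alphabet, wrapping around z→a.
Reversing it on yvgxq: y−6=s, v−6=p, g−6=a, x−6=r, q−6=k.

spark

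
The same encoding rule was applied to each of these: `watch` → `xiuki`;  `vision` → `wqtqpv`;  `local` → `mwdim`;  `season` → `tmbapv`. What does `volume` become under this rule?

Shifts by position in watch: pos 0: w→x (+1), pos 1: a→i (+8), pos 2: t→u (+1), pos 3: c→k (+8) — repeating every 2. It's a Vigenère-style cipher with numeric key [1,8]: position i shifts by key[i mod 2].
Applying it to volume: v+1=w, o+8=w, l+1=m, u+8=c, m+1=n, e+8=m.

wwmcnm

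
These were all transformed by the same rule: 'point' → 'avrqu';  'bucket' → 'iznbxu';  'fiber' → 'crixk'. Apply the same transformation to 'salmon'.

p(15)→a(0) and o(14)→v(21) fit y≡5x+3 (mod 26); the inverse of 5 mod 26 is 21. This is an affine cipher: with a=0,…,z=25, each position x becomes (5x+3) mod 26.
Applying it to salmon: s(18)→5·18+3≡15=p; a(0)→5·0+3≡3=d; l(11)→5·11+3≡6=g; m(12)→5·12+3≡11=l; o(14)→5·14+3≡21=v; n(13)→5·13+3≡16=q (all mod 26).

pdglvq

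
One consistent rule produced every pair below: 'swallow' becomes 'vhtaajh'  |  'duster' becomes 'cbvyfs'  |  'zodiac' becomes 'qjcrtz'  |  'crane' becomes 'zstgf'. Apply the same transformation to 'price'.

msrzf

s(18)→v(21) and w(22)→h(7) fit y≡3x+19 (mod 26); the inverse of 3 mod 26 is 9. Each letter's alphabet position (a=0..z=25) is mapped through 3·x+19 mod 26 — an affine cipher.
For price: p(15)→3·15+19≡12=m; r(17)→3·17+19≡18=s; i(8)→3·8+19≡17=r; c(2)→3·2+19≡25=z; e(4)→3·4+19≡5=f (all mod 26).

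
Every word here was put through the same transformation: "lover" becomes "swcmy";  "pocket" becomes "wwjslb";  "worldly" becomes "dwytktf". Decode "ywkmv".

Shifts by position in lover: pos 0: l→s (+7), pos 1: o→w (+8), pos 2: v→c (+7), pos 3: e→m (+8) — repeating every 2. The shifts repeat in a cycle of length 2: positions 0,1,… shift by +7, +8, then the pattern repeats.
Reversing it on ywkmv: y−7=r, w−8=o, k−7=d, m−8=e, v−7=o.

rodeo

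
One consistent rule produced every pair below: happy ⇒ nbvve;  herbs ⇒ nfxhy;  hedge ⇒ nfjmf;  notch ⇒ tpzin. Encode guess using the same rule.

The shift depends on letter class: consonant h→n is +6, but vowel a→b is +1. The rule splits by letter class: vowels +1, consonants +6.
Applying it to guess: g(cons)+6=m, u(vowel)+1=v, e(vowel)+1=f, s(cons)+6=y, s(cons)+6=y.

mvfyy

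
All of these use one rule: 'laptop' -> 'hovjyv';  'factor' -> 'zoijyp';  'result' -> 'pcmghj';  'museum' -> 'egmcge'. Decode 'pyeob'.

l(11)→h(7) and a(0)→o(14) fit y≡23x+14 (mod 26); the inverse of 23 mod 26 is 17. This is an affine cipher: with a=0,…,z=25, each position x becomes (23x+14) mod 26.
Reversing it on pyeob: p(15)→17·(15−14)≡17=r; y(24)→17·(24−14)≡14=o; e(4)→17·(4−14)≡12=m; o(14)→17·(14−14)≡0=a; b(1)→17·(1−14)≡13=n (all mod 26).

roman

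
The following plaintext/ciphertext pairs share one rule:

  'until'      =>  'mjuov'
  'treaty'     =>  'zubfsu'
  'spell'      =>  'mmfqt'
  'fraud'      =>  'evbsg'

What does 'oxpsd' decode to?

The output letters match the input read backwards, each shifted +1: until reversed is litnu. Two steps: reverse the string, then apply a Caesar shift of +1.
Undoing it on oxpsd: shift back: o−1=n, x−1=w, p−1=o, s−1=r, d−1=c → nworc; then reverse → crown.

crown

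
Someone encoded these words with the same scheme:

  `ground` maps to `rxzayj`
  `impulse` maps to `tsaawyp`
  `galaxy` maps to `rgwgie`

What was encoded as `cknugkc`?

recover

Shifts by position in ground: pos 0: g→r (+11), pos 1: r→x (+6), pos 2: o→z (+11), pos 3: u→a (+6) — repeating every 2. A repeating key of period 2 is used — shifts +11, +6 over and over.
Reversing it on cknugkc: c−11=r, k−6=e, n−11=c, u−6=o, g−11=v, k−6=e, c−11=r.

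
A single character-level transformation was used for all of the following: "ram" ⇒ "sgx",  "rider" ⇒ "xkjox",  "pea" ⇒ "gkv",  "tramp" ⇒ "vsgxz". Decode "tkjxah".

burden

The output letters match the input read backwards, each shifted +6: ram reversed is mar. The word is reversed, then every letter is shifted forward by 6.
Undoing it on tkjxah: shift back: t−6=n, k−6=e, j−6=d, x−6=r, a−6=u, h−6=b → nedrub; then reverse → burden.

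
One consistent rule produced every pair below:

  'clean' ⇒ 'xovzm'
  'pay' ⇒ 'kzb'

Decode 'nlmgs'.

Each pair mirrors across the alphabet (c↔x, l↔o, e↔v): positions sum to 25. Each letter is replaced by its mirror in the alphabet: a↔z, b↔y, c↔x, and so on (the Atbash cipher).
Decoding nlmgs: n↔m, l↔o, m↔n, g↔t, s↔h.

month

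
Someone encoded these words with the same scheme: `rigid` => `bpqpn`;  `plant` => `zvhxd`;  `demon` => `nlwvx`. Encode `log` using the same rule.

vvq

The shift depends on letter class: consonant r→b is +10, but vowel i→p is +7. Vowels shift forward by 7 and consonants shift forward by 10.
On log: l(cons)+10=v, o(vowel)+7=v, g(cons)+10=q.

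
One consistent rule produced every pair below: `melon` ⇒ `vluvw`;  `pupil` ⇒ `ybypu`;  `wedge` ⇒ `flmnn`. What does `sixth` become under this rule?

bpgaq

Shifts by position in melon: pos 0: m→v (+9), pos 1: e→l (+7), pos 2: l→u (+9), pos 3: o→v (+7) — repeating every 2. It's a Vigenère-style cipher with numeric key [9,7]: position i shifts by key[i mod 2].
Applying it to sixth: s+9=b, i+7=p, x+9=g, t+7=a, h+9=q.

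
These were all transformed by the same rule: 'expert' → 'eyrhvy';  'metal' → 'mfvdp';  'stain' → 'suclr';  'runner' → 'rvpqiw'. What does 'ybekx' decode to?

yacht

In expert: e→e is +0, x→y is +1, p→r is +2, e→h is +3 — the shift increases by 1 each position. Each letter shifts forward by its position index (0, 1, 2, …) — the shift grows by one for each successive letter.
Decoding ybekx: y−0=y, b−1=a, e−2=c, k−3=h, x−4=t.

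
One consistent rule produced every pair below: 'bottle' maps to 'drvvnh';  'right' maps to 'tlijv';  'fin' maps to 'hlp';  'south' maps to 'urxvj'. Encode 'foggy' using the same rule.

The shift depends on letter class: consonant b→d is +2, but vowel o→r is +3. Vowels shift forward by 3 and consonants shift forward by 2.
On foggy: f(cons)+2=h, o(vowel)+3=r, g(cons)+2=i, g(cons)+2=i, y(cons)+2=a.

hriia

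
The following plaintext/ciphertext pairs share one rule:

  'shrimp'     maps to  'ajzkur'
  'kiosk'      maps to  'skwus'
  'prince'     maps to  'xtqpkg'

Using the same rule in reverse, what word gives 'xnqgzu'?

pliers

It's a Vigenère-style cipher with numeric key [8,2]: position i shifts by key[i mod 2].
Undoing it on xnqgzu: x−8=p, n−2=l, q−8=i, g−2=e, z−8=r, u−2=s.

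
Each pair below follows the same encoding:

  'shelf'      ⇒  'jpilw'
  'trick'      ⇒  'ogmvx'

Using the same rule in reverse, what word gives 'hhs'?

The output letters match the input read backwards, each shifted +4: shelf reversed is flehs. Two steps: reverse the string, then apply a Caesar shift of +4.
Decoding hhs: shift back: h−4=d, h−4=d, s−4=o → ddo; then reverse → odd.

odd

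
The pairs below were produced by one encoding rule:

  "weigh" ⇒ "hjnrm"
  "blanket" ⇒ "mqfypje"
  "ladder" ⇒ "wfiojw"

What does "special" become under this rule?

Shifts by position in weigh: pos 0: w→h (+11), pos 1: e→j (+5), pos 2: i→n (+5), pos 3: g→r (+11), pos 4: h→m (+5) — repeating every 3. It's a Vigenère-style cipher with numeric key [11,5,5]: position i shifts by key[i mod 3].
For special: s+11=d, p+5=u, e+5=j, c+11=n, i+5=n, a+5=f, l+11=w.

dujnnfw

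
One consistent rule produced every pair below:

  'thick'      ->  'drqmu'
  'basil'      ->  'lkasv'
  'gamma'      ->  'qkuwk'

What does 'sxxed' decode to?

Shifts by position in thick: pos 0: t→d (+10), pos 1: h→r (+10), pos 2: i→q (+8), pos 3: c→m (+10), pos 4: k→u (+10) — repeating every 3. A repeating key of period 3 is used — shifts +10, +10, +8 over and over.
Reversing it on sxxed: s−10=i, x−10=n, x−8=p, e−10=u, d−10=t.

input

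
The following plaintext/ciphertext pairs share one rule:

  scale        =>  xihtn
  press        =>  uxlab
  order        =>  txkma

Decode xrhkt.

slack

In scale: s→x is +5, c→i is +6, a→h is +7, l→t is +8 — the shift increases by 1 each position. The shift increases by 1 at each position, starting from +5: 5, 6, 7, ….
Undoing it on xrhkt: x−5=s, r−6=l, h−7=a, k−8=c, t−9=k.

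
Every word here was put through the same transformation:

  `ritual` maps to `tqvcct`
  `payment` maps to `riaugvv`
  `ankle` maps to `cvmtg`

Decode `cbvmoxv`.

attempt

Shifts by position in ritual: pos 0: r→t (+2), pos 1: i→q (+8), pos 2: t→v (+2), pos 3: u→c (+8) — repeating every 2. It's a Vigenère-style cipher with numeric key [2,8]: position i shifts by key[i mod 2].
Undoing it on cbvmoxv: c−2=a, b−8=t, v−2=t, m−8=e, o−2=m, x−8=p, v−2=t.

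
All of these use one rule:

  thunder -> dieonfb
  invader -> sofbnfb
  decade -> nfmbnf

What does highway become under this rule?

rjqigbi

Shifts by position in thunder: pos 0: t→d (+10), pos 1: h→i (+1), pos 2: u→e (+10), pos 3: n→o (+1) — repeating every 2. A repeating key of period 2 is used — shifts +10, +1 over and over.
On highway: h+10=r, i+1=j, g+10=q, h+1=i, w+10=g, a+1=b, y+10=i.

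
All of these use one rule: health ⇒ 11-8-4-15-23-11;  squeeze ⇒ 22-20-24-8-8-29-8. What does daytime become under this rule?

Letters become their 1-based position plus 3 (so a→4, b→5, …).
On daytime: d=4→7, a=1→4, y=25→28, t=20→23, i=9→12, m=13→16, e=5→8.

7-4-28-23-12-16-8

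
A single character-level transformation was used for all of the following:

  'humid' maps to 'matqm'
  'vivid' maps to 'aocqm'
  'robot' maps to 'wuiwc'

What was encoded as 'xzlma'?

steer

In humid: h→m is +5, u→a is +6, m→t is +7, i→q is +8 — the shift increases by 1 each position. Letter i (0-indexed) is shifted by i+5, so successive shifts are 5, 6, 7, ….
Reversing it on xzlma: x−5=s, z−6=t, l−7=e, m−8=e, a−9=r.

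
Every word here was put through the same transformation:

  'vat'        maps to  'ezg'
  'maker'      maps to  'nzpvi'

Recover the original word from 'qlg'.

jot

Each pair mirrors across the alphabet (v↔e, a↔z, t↔g): positions sum to 25. Each letter is replaced by its mirror in the alphabet: a↔z, b↔y, c↔x, and so on (the Atbash cipher).
Undoing it on qlg: q↔j, l↔o, g↔t.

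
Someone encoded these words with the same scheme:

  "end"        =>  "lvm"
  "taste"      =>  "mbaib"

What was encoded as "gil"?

The output letters match the input read backwards, each shifted +8: end reversed is dne. Two steps: reverse the string, then apply a Caesar shift of +8.
Undoing it on gil: shift back: g−8=y, i−8=a, l−8=d → yad; then reverse → day.

day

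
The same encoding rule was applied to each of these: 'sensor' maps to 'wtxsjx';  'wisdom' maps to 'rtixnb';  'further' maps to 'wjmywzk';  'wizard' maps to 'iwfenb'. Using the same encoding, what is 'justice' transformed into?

The output letters match the input read backwards, each shifted +5: sensor reversed is rosnes. Two steps: reverse the string, then apply a Caesar shift of +5.
Applying it to justice: reverse → ecitsuj; then shift: e+5=j, c+5=h, i+5=n, t+5=y, s+5=x, u+5=z, j+5=o.

jhnyxzo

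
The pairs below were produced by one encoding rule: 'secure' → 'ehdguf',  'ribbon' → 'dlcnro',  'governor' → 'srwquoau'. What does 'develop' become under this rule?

Shifts by position in secure: pos 0: s→e (+12), pos 1: e→h (+3), pos 2: c→d (+1), pos 3: u→g (+12), pos 4: r→u (+3), pos 5: e→f (+1) — repeating every 3. The shifts repeat in a cycle of length 3: positions 0,1,… shift by +12, +3, +1, then the pattern repeats.
For develop: d+12=p, e+3=h, v+1=w, e+12=q, l+3=o, o+1=p, p+12=b.

phwqopb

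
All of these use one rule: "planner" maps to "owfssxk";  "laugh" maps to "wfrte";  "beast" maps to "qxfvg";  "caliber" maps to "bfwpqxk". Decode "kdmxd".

This is an affine cipher: with a=0,…,z=25, each position x becomes (11x+5) mod 26.
Decoding kdmxd: k(10)→19·(10−5)≡17=r; d(3)→19·(3−5)≡14=o; m(12)→19·(12−5)≡3=d; x(23)→19·(23−5)≡4=e; d(3)→19·(3−5)≡14=o (all mod 26).

rodeo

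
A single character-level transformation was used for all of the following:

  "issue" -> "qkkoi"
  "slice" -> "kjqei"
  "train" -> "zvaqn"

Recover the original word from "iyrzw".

i(8)→q(16) and s(18)→k(10) fit y≡15x+0 (mod 26); the inverse of 15 mod 26 is 7. Treating letters as 0–25, the rule is x ↦ 15x + 0 (mod 26).
Decoding iyrzw: i(8)→7·(8−0)≡4=e; y(24)→7·(24−0)≡12=m; r(17)→7·(17−0)≡15=p; z(25)→7·(25−0)≡19=t; w(22)→7·(22−0)≡24=y (all mod 26).

empty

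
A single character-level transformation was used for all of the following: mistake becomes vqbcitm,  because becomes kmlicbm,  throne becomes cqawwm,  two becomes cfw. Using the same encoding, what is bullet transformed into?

kcuumc

The shift depends on letter class: consonant m→v is +9, but vowel i→q is +8. Vowels shift forward by 8 and consonants shift forward by 9.
For bullet: b(cons)+9=k, u(vowel)+8=c, l(cons)+9=u, l(cons)+9=u, e(vowel)+8=m, t(cons)+9=c.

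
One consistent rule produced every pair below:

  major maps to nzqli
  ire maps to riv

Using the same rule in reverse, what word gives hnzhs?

smash

Each pair mirrors across the alphabet (m↔n, a↔z, j↔q): positions sum to 25. Each letter is replaced by its mirror in the alphabet: a↔z, b↔y, c↔x, and so on (the Atbash cipher).
Undoing it on hnzhs: h↔s, n↔m, z↔a, h↔s, s↔h.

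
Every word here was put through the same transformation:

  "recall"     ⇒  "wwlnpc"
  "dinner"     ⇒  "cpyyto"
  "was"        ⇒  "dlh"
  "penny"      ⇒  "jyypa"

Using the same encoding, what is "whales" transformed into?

Read the word backwards and shift each letter +11.
Applying it to whales: reverse → selahw; then shift: s+11=d, e+11=p, l+11=w, a+11=l, h+11=s, w+11=h.

dpwlsh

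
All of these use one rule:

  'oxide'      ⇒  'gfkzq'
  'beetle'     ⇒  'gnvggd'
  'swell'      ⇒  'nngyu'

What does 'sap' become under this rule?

rcu

The output letters match the input read backwards, each shifted +2: oxide reversed is edixo. The word is reversed, then every letter is shifted forward by 2.
Applying it to sap: reverse → pas; then shift: p+2=r, a+2=c, s+2=u.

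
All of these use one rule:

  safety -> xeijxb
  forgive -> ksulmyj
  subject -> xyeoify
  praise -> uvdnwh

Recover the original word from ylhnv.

A repeating key of period 3 is used — shifts +5, +4, +3 over and over.
Reversing it on ylhnv: y−5=t, l−4=h, h−3=e, n−5=i, v−4=r.

their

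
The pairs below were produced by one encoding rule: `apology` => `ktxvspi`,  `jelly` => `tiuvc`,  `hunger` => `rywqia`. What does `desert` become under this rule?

Shifts by position in apology: pos 0: a→k (+10), pos 1: p→t (+4), pos 2: o→x (+9), pos 3: l→v (+10), pos 4: o→s (+4), pos 5: g→p (+9) — repeating every 3. It's a Vigenère-style cipher with numeric key [10,4,9]: position i shifts by key[i mod 3].
Applying it to desert: d+10=n, e+4=i, s+9=b, e+10=o, r+4=v, t+9=c.

nibovc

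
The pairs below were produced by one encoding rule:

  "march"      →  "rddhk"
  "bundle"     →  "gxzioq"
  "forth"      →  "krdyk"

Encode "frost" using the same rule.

kuaxw

Shifts by position in march: pos 0: m→r (+5), pos 1: a→d (+3), pos 2: r→d (+12), pos 3: c→h (+5), pos 4: h→k (+3) — repeating every 3. It's a Vigenère-style cipher with numeric key [5,3,12]: position i shifts by key[i mod 3].
Applying it to frost: f+5=k, r+3=u, o+12=a, s+5=x, t+3=w.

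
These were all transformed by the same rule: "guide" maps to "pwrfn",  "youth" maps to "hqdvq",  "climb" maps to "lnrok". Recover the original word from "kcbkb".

basis

Shifts by position in guide: pos 0: g→p (+9), pos 1: u→w (+2), pos 2: i→r (+9), pos 3: d→f (+2) — repeating every 2. A repeating key of period 2 is used — shifts +9, +2 over and over.
Undoing it on kcbkb: k−9=b, c−2=a, b−9=s, k−2=i, b−9=s.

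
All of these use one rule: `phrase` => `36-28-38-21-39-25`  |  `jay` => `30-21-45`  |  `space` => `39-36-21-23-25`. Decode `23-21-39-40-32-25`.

castle

p is letter #16 and maps to 36: an offset of 20. Letters become their 1-based position plus 20 (so a→21, b→22, …).
Decoding 23-21-39-40-32-25: 23→(23−20)÷1=3=c, 21→(21−20)÷1=1=a, 39→(39−20)÷1=19=s, 40→(40−20)÷1=20=t, 32→(32−20)÷1=12=l, 25→(25−20)÷1=5=e.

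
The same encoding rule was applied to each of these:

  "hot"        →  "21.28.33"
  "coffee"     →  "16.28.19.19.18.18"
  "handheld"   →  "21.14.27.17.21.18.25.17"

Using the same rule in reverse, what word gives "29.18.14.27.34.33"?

h is letter #8 and maps to 21: an offset of 13. Each letter is replaced by its alphabet position (a=1..z=26) + 13.
Reversing it on 29.18.14.27.34.33: 29→(29−13)÷1=16=p, 18→(18−13)÷1=5=e, 14→(14−13)÷1=1=a, 27→(27−13)÷1=14=n, 34→(34−13)÷1=21=u, 33→(33−13)÷1=20=t.

peanut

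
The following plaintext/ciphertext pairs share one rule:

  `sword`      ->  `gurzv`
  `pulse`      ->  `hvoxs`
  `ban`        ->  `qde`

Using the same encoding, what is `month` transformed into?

The output letters match the input read backwards, each shifted +3: sword reversed is drows. Two steps: reverse the string, then apply a Caesar shift of +3.
Applying it to month: reverse → htnom; then shift: h+3=k, t+3=w, n+3=q, o+3=r, m+3=p.

kwqrp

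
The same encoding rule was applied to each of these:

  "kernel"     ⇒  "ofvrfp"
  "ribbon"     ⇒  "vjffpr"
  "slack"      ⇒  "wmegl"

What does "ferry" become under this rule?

jfvvz

Shifts by position in kernel: pos 0: k→o (+4), pos 1: e→f (+1), pos 2: r→v (+4), pos 3: n→r (+4), pos 4: e→f (+1), pos 5: l→p (+4) — repeating every 3. A repeating key of period 3 is used — shifts +4, +1, +4 over and over.
On ferry: f+4=j, e+1=f, r+4=v, r+4=v, y+1=z.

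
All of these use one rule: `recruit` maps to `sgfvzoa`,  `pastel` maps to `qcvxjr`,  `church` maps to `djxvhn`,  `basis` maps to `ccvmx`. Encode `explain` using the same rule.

In recruit: r→s is +1, e→g is +2, c→f is +3, r→v is +4 — the shift increases by 1 each position. The shift increases by 1 at each position, starting from +1: 1, 2, 3, ….
For explain: e+1=f, x+2=z, p+3=s, l+4=p, a+5=f, i+6=o, n+7=u.

fzspfou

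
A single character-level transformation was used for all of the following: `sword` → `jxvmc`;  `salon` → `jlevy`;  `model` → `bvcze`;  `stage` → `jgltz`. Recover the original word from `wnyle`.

s(18)→j(9) and w(22)→x(23) fit y≡23x+11 (mod 26); the inverse of 23 mod 26 is 17. Each letter's alphabet position (a=0..z=25) is mapped through 23·x+11 mod 26 — an affine cipher.
Reversing it on wnyle: w(22)→17·(22−11)≡5=f; n(13)→17·(13−11)≡8=i; y(24)→17·(24−11)≡13=n; l(11)→17·(11−11)≡0=a; e(4)→17·(4−11)≡11=l (all mod 26).

final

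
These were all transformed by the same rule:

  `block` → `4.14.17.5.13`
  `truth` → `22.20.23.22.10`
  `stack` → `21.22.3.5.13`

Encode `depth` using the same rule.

6.7.18.22.10

b is letter #2 and maps to 4: an offset of 2. Each letter is replaced by its alphabet position (a=1..z=26) + 2.
On depth: d=4→6, e=5→7, p=16→18, t=20→22, h=8→10.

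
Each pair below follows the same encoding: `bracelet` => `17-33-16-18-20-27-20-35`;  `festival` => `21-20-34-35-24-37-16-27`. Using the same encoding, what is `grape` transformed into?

b is letter #2 and maps to 17: an offset of 15. The number is (letter's place in the alphabet, a=1) + 15.
For grape: g=7→22, r=18→33, a=1→16, p=16→31, e=5→20.

22-33-16-31-20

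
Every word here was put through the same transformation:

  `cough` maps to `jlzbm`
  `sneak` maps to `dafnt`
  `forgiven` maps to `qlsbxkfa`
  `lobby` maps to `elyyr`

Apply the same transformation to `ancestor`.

najfdols

Treating letters as 0–25, the rule is x ↦ 11x + 13 (mod 26).
Applying it to ancestor: a(0)→11·0+13≡13=n; n(13)→11·13+13≡0=a; c(2)→11·2+13≡9=j; e(4)→11·4+13≡5=f; s(18)→11·18+13≡3=d; t(19)→11·19+13≡14=o; o(14)→11·14+13≡11=l; r(17)→11·17+13≡18=s (all mod 26).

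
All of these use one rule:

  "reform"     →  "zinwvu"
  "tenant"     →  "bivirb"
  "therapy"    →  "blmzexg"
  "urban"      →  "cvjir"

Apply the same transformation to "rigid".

zmoqh

It's a Vigenère-style cipher with numeric key [8,4,8]: position i shifts by key[i mod 3].
On rigid: r+8=z, i+4=m, g+8=o, i+8=q, d+4=h.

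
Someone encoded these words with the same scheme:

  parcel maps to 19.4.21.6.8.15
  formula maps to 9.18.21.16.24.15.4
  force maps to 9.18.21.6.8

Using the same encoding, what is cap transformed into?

p is letter #16 and maps to 19: an offset of 3. Each letter is replaced by its alphabet position (a=1..z=26) + 3.
Applying it to cap: c=3→6, a=1→4, p=16→19.

6.4.19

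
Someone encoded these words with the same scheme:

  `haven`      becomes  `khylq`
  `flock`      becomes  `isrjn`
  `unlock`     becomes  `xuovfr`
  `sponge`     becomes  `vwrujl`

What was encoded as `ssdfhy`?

player

Shifts by position in haven: pos 0: h→k (+3), pos 1: a→h (+7), pos 2: v→y (+3), pos 3: e→l (+7) — repeating every 2. It's a Vigenère-style cipher with numeric key [3,7]: position i shifts by key[i mod 2].
Undoing it on ssdfhy: s−3=p, s−7=l, d−3=a, f−7=y, h−3=e, y−7=r.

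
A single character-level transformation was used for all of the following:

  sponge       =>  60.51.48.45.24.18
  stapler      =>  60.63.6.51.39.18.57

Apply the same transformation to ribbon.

57.30.9.9.48.45

s(#19)→60 and p(#16)→51: differences scale by 3, so n = 3·pos + 3. Each letter becomes 3×(its alphabet position, a=1..z=26) + 3.
For ribbon: r=18→57, i=9→30, b=2→9, b=2→9, o=15→48, n=14→45.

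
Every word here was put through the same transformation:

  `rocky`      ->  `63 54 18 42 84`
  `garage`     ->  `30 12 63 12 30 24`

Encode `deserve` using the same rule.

r(#18)→63 and o(#15)→54: differences scale by 3, so n = 3·pos + 9. Each letter becomes 3×(its alphabet position, a=1..z=26) + 9.
For deserve: d=4→21, e=5→24, s=19→66, e=5→24, r=18→63, v=22→75, e=5→24.

21 24 66 24 63 75 24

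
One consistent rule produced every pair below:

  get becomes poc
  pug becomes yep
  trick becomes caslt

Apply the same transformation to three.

cqaoo

The shift depends on letter class: consonant g→p is +9, but vowel e→o is +10. Two shifts are in play — +10 for a/e/i/o/u, +9 for every other letter.
For three: t(cons)+9=c, h(cons)+9=q, r(cons)+9=a, e(vowel)+10=o, e(vowel)+10=o.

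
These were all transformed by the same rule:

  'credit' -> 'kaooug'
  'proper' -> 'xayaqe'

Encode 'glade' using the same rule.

oukoq

In credit: c→k is +8, r→a is +9, e→o is +10, d→o is +11 — the shift increases by 1 each position. Letter i (0-indexed) is shifted by i+8, so successive shifts are 8, 9, 10, ….
For glade: g+8=o, l+9=u, a+10=k, d+11=o, e+12=q.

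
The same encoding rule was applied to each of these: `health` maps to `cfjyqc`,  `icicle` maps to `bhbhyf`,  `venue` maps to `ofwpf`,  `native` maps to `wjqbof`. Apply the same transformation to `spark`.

h(7)→c(2) and e(4)→f(5) fit y≡25x+9 (mod 26); the inverse of 25 mod 26 is 25. This is an affine cipher: with a=0,…,z=25, each position x becomes (25x+9) mod 26.
On spark: s(18)→25·18+9≡17=r; p(15)→25·15+9≡20=u; a(0)→25·0+9≡9=j; r(17)→25·17+9≡18=s; k(10)→25·10+9≡25=z (all mod 26).

rujsz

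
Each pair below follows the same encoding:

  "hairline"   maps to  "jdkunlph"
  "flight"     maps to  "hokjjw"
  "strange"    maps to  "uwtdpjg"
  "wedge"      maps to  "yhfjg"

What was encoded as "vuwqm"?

trunk

Shifts by position in hairline: pos 0: h→j (+2), pos 1: a→d (+3), pos 2: i→k (+2), pos 3: r→u (+3) — repeating every 2. A repeating key of period 2 is used — shifts +2, +3 over and over.
Undoing it on vuwqm: v−2=t, u−3=r, w−2=u, q−3=n, m−2=k.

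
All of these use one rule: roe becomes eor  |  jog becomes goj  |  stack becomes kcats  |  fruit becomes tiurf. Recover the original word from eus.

It's just the letters in reverse order.
Undoing it on eus: then reverse → sue.

sue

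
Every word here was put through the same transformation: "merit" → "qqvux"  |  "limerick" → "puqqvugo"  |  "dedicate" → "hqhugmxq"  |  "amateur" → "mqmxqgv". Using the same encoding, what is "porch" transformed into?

The shift depends on letter class: consonant m→q is +4, but vowel e→q is +12. Vowels shift forward by 12 and consonants shift forward by 4.
On porch: p(cons)+4=t, o(vowel)+12=a, r(cons)+4=v, c(cons)+4=g, h(cons)+4=l.

tavgl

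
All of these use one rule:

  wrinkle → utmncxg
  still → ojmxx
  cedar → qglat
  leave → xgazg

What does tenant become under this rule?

jgnanj

w(22)→u(20) and r(17)→t(19) fit y≡21x+0 (mod 26); the inverse of 21 mod 26 is 5. This is an affine cipher: with a=0,…,z=25, each position x becomes (21x+0) mod 26.
For tenant: t(19)→21·19+0≡9=j; e(4)→21·4+0≡6=g; n(13)→21·13+0≡13=n; a(0)→21·0+0≡0=a; n(13)→21·13+0≡13=n; t(19)→21·19+0≡9=j (all mod 26).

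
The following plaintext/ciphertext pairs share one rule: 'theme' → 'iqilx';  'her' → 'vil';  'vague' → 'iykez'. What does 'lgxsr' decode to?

notch

The output letters match the input read backwards, each shifted +4: theme reversed is emeht. The word is reversed, then every letter is shifted forward by 4.
Undoing it on lgxsr: shift back: l−4=h, g−4=c, x−4=t, s−4=o, r−4=n → hcton; then reverse → notch.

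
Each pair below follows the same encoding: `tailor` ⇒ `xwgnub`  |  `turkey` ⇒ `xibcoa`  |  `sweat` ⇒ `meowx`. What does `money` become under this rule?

t(19)→x(23) and a(0)→w(22) fit y≡11x+22 (mod 26); the inverse of 11 mod 26 is 19. This is an affine cipher: with a=0,…,z=25, each position x becomes (11x+22) mod 26.
Applying it to money: m(12)→11·12+22≡24=y; o(14)→11·14+22≡20=u; n(13)→11·13+22≡9=j; e(4)→11·4+22≡14=o; y(24)→11·24+22≡0=a (all mod 26).

yujoa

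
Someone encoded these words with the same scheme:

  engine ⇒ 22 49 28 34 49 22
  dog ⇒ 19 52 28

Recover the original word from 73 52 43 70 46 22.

volume

e(#5)→22 and n(#14)→49: differences scale by 3, so n = 3·pos + 7. Each letter becomes 3×(its alphabet position, a=1..z=26) + 7.
Decoding 73 52 43 70 46 22: 73→(73−7)÷3=22=v, 52→(52−7)÷3=15=o, 43→(43−7)÷3=12=l, 70→(70−7)÷3=21=u, 46→(46−7)÷3=13=m, 22→(22−7)÷3=5=e.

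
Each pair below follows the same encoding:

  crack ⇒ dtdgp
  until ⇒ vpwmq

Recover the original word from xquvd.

In crack: c→d is +1, r→t is +2, a→d is +3, c→g is +4 — the shift increases by 1 each position. Letter i (0-indexed) is shifted by i+1, so successive shifts are 1, 2, 3, ….
Undoing it on xquvd: x−1=w, q−2=o, u−3=r, v−4=r, d−5=y.

worry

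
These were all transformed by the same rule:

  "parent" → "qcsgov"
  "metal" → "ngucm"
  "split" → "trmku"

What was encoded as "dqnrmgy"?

complex

A repeating key of period 2 is used — shifts +1, +2 over and over.
Undoing it on dqnrmgy: d−1=c, q−2=o, n−1=m, r−2=p, m−1=l, g−2=e, y−1=x.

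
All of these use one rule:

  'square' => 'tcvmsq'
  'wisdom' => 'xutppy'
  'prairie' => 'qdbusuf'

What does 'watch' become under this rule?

xmuoi

Shifts by position in square: pos 0: s→t (+1), pos 1: q→c (+12), pos 2: u→v (+1), pos 3: a→m (+12) — repeating every 2. The shifts repeat in a cycle of length 2: positions 0,1,… shift by +1, +12, then the pattern repeats.
For watch: w+1=x, a+12=m, t+1=u, c+12=o, h+1=i.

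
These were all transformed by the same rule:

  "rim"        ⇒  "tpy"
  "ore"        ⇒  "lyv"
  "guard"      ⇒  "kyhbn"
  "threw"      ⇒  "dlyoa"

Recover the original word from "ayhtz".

Read the word backwards and shift each letter +7.
Reversing it on ayhtz: shift back: a−7=t, y−7=r, h−7=a, t−7=m, z−7=s → trams; then reverse → smart.

smart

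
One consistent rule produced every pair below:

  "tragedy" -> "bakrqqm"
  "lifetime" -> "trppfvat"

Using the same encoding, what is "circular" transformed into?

krbngyog

In tragedy: t→b is +8, r→a is +9, a→k is +10, g→r is +11 — the shift increases by 1 each position. The shift increases by 1 at each position, starting from +8: 8, 9, 10, ….
Applying it to circular: c+8=k, i+9=r, r+10=b, c+11=n, u+12=g, l+13=y, a+14=o, r+15=g.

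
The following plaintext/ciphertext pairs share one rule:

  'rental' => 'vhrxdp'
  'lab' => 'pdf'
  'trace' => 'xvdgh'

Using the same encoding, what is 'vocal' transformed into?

zrgdp

The shift depends on letter class: consonant r→v is +4, but vowel e→h is +3. Vowels shift forward by 3 and consonants shift forward by 4.
On vocal: v(cons)+4=z, o(vowel)+3=r, c(cons)+4=g, a(vowel)+3=d, l(cons)+4=p.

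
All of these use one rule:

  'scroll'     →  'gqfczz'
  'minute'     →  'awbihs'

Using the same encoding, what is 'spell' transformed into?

Compare letters: s→g is +14, c→q is +14, r→f is +14 — a constant shift. It's a constant shift of +14 (ROT14).
On spell: s+14=g, p+14=d, e+14=s, l+14=z, l+14=z.

gdszz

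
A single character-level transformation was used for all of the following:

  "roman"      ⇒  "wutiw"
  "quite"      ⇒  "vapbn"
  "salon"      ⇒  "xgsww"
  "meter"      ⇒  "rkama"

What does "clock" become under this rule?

hrvkt

In roman: r→w is +5, o→u is +6, m→t is +7, a→i is +8 — the shift increases by 1 each position. Letter i (0-indexed) is shifted by i+5, so successive shifts are 5, 6, 7, ….
For clock: c+5=h, l+6=r, o+7=v, c+8=k, k+9=t.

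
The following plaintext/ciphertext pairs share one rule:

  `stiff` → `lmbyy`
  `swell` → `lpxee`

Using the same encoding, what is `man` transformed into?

This is a Caesar cipher with shift 19.
Applying it to man: m+19=f, a+19=t, n+19=g.

ftg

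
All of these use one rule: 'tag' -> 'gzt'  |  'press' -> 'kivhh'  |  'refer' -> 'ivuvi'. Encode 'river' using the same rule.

Letters are reflected about the middle of the alphabet (position → 25−position): Atbash.
Applying it to river: r↔i, i↔r, v↔e, e↔v, r↔i.

irevi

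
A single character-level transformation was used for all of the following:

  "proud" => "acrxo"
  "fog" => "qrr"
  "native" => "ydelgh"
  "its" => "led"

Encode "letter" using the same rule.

wheehc

Vowels shift forward by 3 and consonants shift forward by 11.
Applying it to letter: l(cons)+11=w, e(vowel)+3=h, t(cons)+11=e, t(cons)+11=e, e(vowel)+3=h, r(cons)+11=c.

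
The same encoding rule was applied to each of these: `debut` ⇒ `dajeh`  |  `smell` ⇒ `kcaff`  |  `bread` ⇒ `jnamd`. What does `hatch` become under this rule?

d(3)→d(3) and e(4)→a(0) fit y≡23x+12 (mod 26); the inverse of 23 mod 26 is 17. Each letter's alphabet position (a=0..z=25) is mapped through 23·x+12 mod 26 — an affine cipher.
Applying it to hatch: h(7)→23·7+12≡17=r; a(0)→23·0+12≡12=m; t(19)→23·19+12≡7=h; c(2)→23·2+12≡6=g; h(7)→23·7+12≡17=r (all mod 26).

rmhgr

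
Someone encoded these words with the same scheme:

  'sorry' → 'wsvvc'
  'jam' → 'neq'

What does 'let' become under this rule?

Every letter moves 4 places later in the alphabet, wrapping around z→a.
Applying it to let: l+4=p, e+4=i, t+4=x.

pix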